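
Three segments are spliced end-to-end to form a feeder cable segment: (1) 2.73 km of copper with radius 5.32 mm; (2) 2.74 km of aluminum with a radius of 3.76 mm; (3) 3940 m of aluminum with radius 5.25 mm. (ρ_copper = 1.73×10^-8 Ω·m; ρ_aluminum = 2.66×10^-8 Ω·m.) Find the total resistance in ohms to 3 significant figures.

3.38 Ω

Seg 1: A = πr² = π(5.3200e-03 m)² = 8.891e-05 m²
R_1 = (1.73×10^-8)(2730)/(8.891e-05) = 0.5312 Ω
Seg 2: A = πr² = π(3.7600e-03 m)² = 4.441e-05 m²
R_2 = (2.66×10^-8)(2740)/(4.441e-05) = 1.641 Ω
Seg 3: A = πr² = π(5.2500e-03 m)² = 8.659e-05 m²
R_3 = (2.66×10^-8)(3940)/(8.659e-05) = 1.21 Ω
R_total = R_1 + R_2 + R_3 = 3.38 Ω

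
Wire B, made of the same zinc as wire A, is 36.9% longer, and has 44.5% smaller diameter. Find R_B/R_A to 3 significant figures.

4.44

R ∝ L/d², so R_B/R_A = (1 + 36.9/100) × (1 − 44.5/100)⁻²
= 1.369 × 3.247 = 4.44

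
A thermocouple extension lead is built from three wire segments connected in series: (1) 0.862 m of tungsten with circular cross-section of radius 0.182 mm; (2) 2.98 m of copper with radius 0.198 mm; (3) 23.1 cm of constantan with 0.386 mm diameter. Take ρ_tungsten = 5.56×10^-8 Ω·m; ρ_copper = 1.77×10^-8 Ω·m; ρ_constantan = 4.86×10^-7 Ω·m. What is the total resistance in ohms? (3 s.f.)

Seg 1: A = πr² = π(1.8200e-04 m)² = 1.041e-07 m²
R_1 = (5.56×10^-8)(0.862)/(1.041e-07) = 0.4606 Ω
Seg 2: A = πr² = π(1.9800e-04 m)² = 1.232e-07 m²
R_2 = (1.77×10^-8)(2.98)/(1.232e-07) = 0.4283 Ω
Seg 3: A = π(d/2)² = π(1.9300e-04 m)² = 1.170e-07 m²
R_3 = (4.86×10^-7)(0.231)/(1.170e-07) = 0.9594 Ω
R_total = R_1 + R_2 + R_3 = 1.85 Ω

1.85 Ω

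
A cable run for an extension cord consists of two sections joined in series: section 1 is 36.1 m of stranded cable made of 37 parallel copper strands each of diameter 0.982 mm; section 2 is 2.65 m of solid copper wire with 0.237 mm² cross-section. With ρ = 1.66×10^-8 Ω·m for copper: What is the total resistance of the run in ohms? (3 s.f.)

0.207 Ω

Section 1: A_strand = π(4.9100e-04)² = 7.574e-07 m²; R₁ = ρL/(N·A_s) = (1.66×10^-8)(36.1)/(37×7.574e-07) = 0.02138 Ω
Section 2: A = 0.237 mm² = 2.370e-07 m²
R₂ = (1.66×10^-8)(2.65)/(2.370e-07) = 0.1856 Ω
R = R₁ + R₂ = 0.207 Ω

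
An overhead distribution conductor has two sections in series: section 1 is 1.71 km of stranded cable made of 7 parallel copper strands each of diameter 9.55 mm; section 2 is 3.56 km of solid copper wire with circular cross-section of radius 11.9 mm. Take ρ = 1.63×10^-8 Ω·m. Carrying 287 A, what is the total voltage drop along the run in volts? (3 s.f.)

Section 1: A_strand = π(4.7750e-03)² = 7.163e-05 m²; R₁ = ρL/(N·A_s) = (1.63×10^-8)(1710)/(7×7.163e-05) = 0.05559 Ω
Section 2: A = πr² = π(1.1900e-02 m)² = 4.449e-04 m²
R₂ = (1.63×10^-8)(3560)/(4.449e-04) = 0.1304 Ω
R = R₁ + R₂ = 0.186 Ω
V = IR = 287 × 0.186 = 53.4 V

53.4 V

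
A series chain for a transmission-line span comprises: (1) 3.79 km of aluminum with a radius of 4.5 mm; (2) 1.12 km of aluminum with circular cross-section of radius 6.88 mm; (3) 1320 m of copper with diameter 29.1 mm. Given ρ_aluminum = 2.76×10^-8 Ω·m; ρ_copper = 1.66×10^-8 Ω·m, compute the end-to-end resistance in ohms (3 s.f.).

Seg 1: A = πr² = π(4.5000e-03 m)² = 6.362e-05 m²
R_1 = (2.76×10^-8)(3790)/(6.362e-05) = 1.644 Ω
Seg 2: A = πr² = π(6.8800e-03 m)² = 1.487e-04 m²
R_2 = (2.76×10^-8)(1120)/(1.487e-04) = 0.2079 Ω
Seg 3: A = π(d/2)² = π(1.4550e-02 m)² = 6.651e-04 m²
R_3 = (1.66×10^-8)(1320)/(6.651e-04) = 0.03295 Ω
R_total = R_1 + R_2 + R_3 = 1.89 Ω

1.89 Ω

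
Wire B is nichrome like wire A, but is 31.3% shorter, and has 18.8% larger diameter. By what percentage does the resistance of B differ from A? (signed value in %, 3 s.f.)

-51.3%

R ∝ L/d², so R_B/R_A = (1 − 31.3/100) × (1 + 18.8/100)⁻²
= 0.687 × 0.7085 = 0.4868
(R_B − R_A)/R_A = 0.4868 − 1 = -51.3%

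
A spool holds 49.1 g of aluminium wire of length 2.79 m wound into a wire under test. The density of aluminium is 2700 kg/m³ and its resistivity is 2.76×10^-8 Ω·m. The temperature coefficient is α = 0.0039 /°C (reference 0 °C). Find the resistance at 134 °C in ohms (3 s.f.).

0.0180 Ω

A = m/(density·L) = 0.0491/(2700×2.79) = 6.5180e-06 m²
R = ρL/A = (2.76×10^-8)(2.79)/(6.5180e-06) = 0.01181 Ω
R(134 °C) = 0.01181 × (1 + 0.0039×134) = 0.0180 Ω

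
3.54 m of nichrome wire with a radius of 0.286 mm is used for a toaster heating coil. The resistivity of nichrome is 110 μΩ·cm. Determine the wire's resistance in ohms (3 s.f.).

15.2 Ω

ρ = 110 μΩ·cm = 1.10×10^-6 Ω·m
A = πr² = π(2.8600e-04 m)² = 2.570e-07 m²
R = ρL/A = (1.10×10^-6)(3.54 m)/(2.570e-07 m²) = 15.2 Ω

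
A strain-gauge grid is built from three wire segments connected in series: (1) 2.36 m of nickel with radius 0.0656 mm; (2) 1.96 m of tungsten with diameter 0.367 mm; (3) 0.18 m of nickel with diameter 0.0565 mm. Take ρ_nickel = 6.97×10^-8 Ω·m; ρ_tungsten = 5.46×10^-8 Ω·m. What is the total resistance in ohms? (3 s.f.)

Seg 1: A = πr² = π(6.5600e-05 m)² = 1.352e-08 m²
R_1 = (6.97×10^-8)(2.36)/(1.352e-08) = 12.17 Ω
Seg 2: A = π(d/2)² = π(1.8350e-04 m)² = 1.058e-07 m²
R_2 = (5.46×10^-8)(1.96)/(1.058e-07) = 1.012 Ω
Seg 3: A = π(d/2)² = π(2.8250e-05 m)² = 2.507e-09 m²
R_3 = (6.97×10^-8)(0.18)/(2.507e-09) = 5.004 Ω
R_total = R_1 + R_2 + R_3 = 18.2 Ω

18.2 Ω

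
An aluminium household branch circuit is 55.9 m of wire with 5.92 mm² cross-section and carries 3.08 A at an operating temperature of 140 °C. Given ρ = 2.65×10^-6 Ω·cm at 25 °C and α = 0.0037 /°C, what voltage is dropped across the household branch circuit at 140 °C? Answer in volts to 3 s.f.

1.10 V

ρ = 2.65×10^-6 Ω·cm = 2.65×10^-8 Ω·m
A = 5.92 mm² = 5.920e-06 m²
R₍25₎ = ρL/A = (2.65×10^-8)(55.9)/(5.920e-06) = 0.2502 Ω
R₍140₎ = R₍25₎(1 + αΔT) = 0.2502 × (1 + 0.0037×115) = 0.3567 Ω
V = IR = 3.08 × 0.3567 = 1.10 V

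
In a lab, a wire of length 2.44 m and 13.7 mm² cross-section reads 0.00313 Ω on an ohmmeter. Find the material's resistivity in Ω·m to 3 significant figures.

A = 13.7 mm² = 1.370e-05 m²
ρ = RA/L = (0.00313)(1.370e-05)/(2.44) = 1.76×10^-8 Ω·m

1.76×10^-8 Ω·m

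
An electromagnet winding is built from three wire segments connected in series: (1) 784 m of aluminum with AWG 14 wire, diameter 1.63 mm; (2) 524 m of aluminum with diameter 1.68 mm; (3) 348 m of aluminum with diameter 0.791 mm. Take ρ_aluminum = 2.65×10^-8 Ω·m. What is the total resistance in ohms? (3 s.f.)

35.0 Ω

Seg 1: A = π(1.63/2 mm)² = π(8.1500e-04 m)² = 2.087e-06 m²
R_1 = (2.65×10^-8)(784)/(2.087e-06) = 9.956 Ω
Seg 2: A = π(d/2)² = π(8.4000e-04 m)² = 2.217e-06 m²
R_2 = (2.65×10^-8)(524)/(2.217e-06) = 6.264 Ω
Seg 3: A = π(d/2)² = π(3.9550e-04 m)² = 4.914e-07 m²
R_3 = (2.65×10^-8)(348)/(4.914e-07) = 18.77 Ω
R_total = R_1 + R_2 + R_3 = 35.0 Ω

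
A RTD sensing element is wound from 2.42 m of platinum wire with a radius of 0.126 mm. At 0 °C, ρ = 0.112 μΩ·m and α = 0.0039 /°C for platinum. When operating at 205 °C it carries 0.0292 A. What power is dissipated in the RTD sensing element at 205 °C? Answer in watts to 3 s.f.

0.00834 W

ρ = 0.112 μΩ·m = 1.12×10^-7 Ω·m
A = πr² = π(1.2600e-04 m)² = 4.988e-08 m²
R₍0₎ = ρL/A = (1.12×10^-7)(2.42)/(4.988e-08) = 5.434 Ω
R₍205₎ = R₍0₎(1 + αΔT) = 5.434 × (1 + 0.0039×205) = 9.779 Ω
P = I²R = (0.0292)² × 9.779 = 0.00834 W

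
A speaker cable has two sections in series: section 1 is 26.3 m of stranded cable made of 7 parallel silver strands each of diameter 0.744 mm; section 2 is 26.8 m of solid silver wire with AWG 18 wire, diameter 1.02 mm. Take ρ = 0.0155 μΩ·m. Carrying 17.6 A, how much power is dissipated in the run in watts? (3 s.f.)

ρ = 0.0155 μΩ·m = 1.55×10^-8 Ω·m
Section 1: A_strand = π(3.7200e-04)² = 4.347e-07 m²; R₁ = ρL/(N·A_s) = (1.55×10^-8)(26.3)/(7×4.347e-07) = 0.134 Ω
Section 2: A = π(1.02/2 mm)² = π(5.1000e-04 m)² = 8.171e-07 m²
R₂ = (1.55×10^-8)(26.8)/(8.171e-07) = 0.5084 Ω
R = R₁ + R₂ = 0.6423 Ω
P = I²R = (17.6)² × 0.6423 = 199 W

199 W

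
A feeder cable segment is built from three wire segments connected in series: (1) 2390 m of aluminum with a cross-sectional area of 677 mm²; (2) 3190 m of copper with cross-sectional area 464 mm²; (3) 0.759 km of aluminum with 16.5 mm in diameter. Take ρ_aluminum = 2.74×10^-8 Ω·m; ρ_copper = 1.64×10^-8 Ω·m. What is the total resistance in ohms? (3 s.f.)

0.307 Ω

Seg 1: A = 677 mm² = 6.770e-04 m²
R_1 = (2.74×10^-8)(2390)/(6.770e-04) = 0.09673 Ω
Seg 2: A = 464 mm² = 4.640e-04 m²
R_2 = (1.64×10^-8)(3190)/(4.640e-04) = 0.1128 Ω
Seg 3: A = π(d/2)² = π(8.2500e-03 m)² = 2.138e-04 m²
R_3 = (2.74×10^-8)(759)/(2.138e-04) = 0.09726 Ω
R_total = R_1 + R_2 + R_3 = 0.307 Ω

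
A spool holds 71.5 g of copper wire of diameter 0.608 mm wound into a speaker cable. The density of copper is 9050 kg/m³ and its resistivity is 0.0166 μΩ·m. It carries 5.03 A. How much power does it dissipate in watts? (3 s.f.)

ρ = 0.0166 μΩ·m = 1.66×10^-8 Ω·m
A = π(d/2)² = π(3.0400e-04 m)² = 2.9033e-07 m²
L = m/(density·A) = 0.0715/(9050×2.9033e-07) = 27.21 m
R = ρL/A = (1.66×10^-8)(27.21)/(2.9033e-07) = 1.556 Ω
P = I²R = (5.03)² × 1.556 = 39.4 W

39.4 W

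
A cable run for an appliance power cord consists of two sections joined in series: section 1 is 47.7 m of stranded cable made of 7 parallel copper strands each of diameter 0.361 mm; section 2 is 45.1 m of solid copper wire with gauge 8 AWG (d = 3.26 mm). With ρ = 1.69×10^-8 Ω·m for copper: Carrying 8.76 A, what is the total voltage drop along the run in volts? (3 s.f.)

10.7 V

Section 1: A_strand = π(1.8050e-04)² = 1.024e-07 m²; R₁ = ρL/(N·A_s) = (1.69×10^-8)(47.7)/(7×1.024e-07) = 1.125 Ω
Section 2: A = π(3.26/2 mm)² = π(1.6300e-03 m)² = 8.347e-06 m²
R₂ = (1.69×10^-8)(45.1)/(8.347e-06) = 0.09131 Ω
R = R₁ + R₂ = 1.216 Ω
V = IR = 8.76 × 1.216 = 10.7 V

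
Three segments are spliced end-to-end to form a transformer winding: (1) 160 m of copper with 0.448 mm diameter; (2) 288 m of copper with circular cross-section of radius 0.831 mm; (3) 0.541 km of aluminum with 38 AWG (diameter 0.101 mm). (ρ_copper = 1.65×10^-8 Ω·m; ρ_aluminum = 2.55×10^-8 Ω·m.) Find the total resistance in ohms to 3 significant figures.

1740 Ω

Seg 1: A = π(d/2)² = π(2.2400e-04 m)² = 1.576e-07 m²
R_1 = (1.65×10^-8)(160)/(1.576e-07) = 16.75 Ω
Seg 2: A = πr² = π(8.3100e-04 m)² = 2.169e-06 m²
R_2 = (1.65×10^-8)(288)/(2.169e-06) = 2.19 Ω
Seg 3: A = π(0.101/2 mm)² = π(5.0500e-05 m)² = 8.012e-09 m²
R_3 = (2.55×10^-8)(541)/(8.012e-09) = 1722 Ω
R_total = R_1 + R_2 + R_3 = 1740 Ω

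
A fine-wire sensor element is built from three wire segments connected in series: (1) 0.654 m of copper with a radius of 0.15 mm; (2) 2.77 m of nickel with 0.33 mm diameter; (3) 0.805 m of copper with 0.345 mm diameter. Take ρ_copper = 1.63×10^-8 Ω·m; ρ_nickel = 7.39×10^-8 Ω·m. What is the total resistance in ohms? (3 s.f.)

2.68 Ω

Seg 1: A = πr² = π(1.5000e-04 m)² = 7.069e-08 m²
R_1 = (1.63×10^-8)(0.654)/(7.069e-08) = 0.1508 Ω
Seg 2: A = π(d/2)² = π(1.6500e-04 m)² = 8.553e-08 m²
R_2 = (7.39×10^-8)(2.77)/(8.553e-08) = 2.393 Ω
Seg 3: A = π(d/2)² = π(1.7250e-04 m)² = 9.348e-08 m²
R_3 = (1.63×10^-8)(0.805)/(9.348e-08) = 0.1404 Ω
R_total = R_1 + R_2 + R_3 = 2.68 Ω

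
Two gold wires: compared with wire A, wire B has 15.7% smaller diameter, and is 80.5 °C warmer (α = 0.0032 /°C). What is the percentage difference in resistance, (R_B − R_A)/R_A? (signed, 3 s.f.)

77.0%

R ∝ ρL/d² with ρ ∝ (1+αΔT), so R_B/R_A = (1 − 15.7/100)⁻² × (1 + 0.0032×80.5)
= 1.407 × 1.258 = 1.77
(R_B − R_A)/R_A = 1.77 − 1 = 77.0%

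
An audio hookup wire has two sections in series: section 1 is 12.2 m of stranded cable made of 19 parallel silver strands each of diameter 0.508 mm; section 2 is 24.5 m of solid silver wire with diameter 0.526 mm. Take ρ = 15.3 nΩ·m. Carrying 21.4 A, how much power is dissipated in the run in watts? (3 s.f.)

ρ = 15.3 nΩ·m = 1.53×10^-8 Ω·m
Section 1: A_strand = π(2.5400e-04)² = 2.027e-07 m²; R₁ = ρL/(N·A_s) = (1.53×10^-8)(12.2)/(19×2.027e-07) = 0.04847 Ω
Section 2: A = π(d/2)² = π(2.6300e-04 m)² = 2.173e-07 m²
R₂ = (1.53×10^-8)(24.5)/(2.173e-07) = 1.725 Ω
R = R₁ + R₂ = 1.773 Ω
P = I²R = (21.4)² × 1.773 = 812 W

812 W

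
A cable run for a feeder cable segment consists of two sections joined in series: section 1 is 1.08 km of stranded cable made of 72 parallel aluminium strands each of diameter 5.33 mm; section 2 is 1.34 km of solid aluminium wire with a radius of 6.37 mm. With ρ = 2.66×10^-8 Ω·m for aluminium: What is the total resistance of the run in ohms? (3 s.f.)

Section 1: A_strand = π(2.6650e-03)² = 2.231e-05 m²; R₁ = ρL/(N·A_s) = (2.66×10^-8)(1080)/(72×2.231e-05) = 0.01788 Ω
Section 2: A = πr² = π(6.3700e-03 m)² = 1.275e-04 m²
R₂ = (2.66×10^-8)(1340)/(1.275e-04) = 0.2796 Ω
R = R₁ + R₂ = 0.297 Ω

0.297 Ω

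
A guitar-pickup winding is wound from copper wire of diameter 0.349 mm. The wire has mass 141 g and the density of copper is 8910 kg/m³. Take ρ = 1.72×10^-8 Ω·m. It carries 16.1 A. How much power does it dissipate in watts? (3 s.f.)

7710 W

A = π(d/2)² = π(1.7450e-04 m)² = 9.5662e-08 m²
L = m/(density·A) = 0.141/(8910×9.5662e-08) = 165.4 m
R = ρL/A = (1.72×10^-8)(165.4)/(9.5662e-08) = 29.74 Ω
P = I²R = (16.1)² × 29.74 = 7710 W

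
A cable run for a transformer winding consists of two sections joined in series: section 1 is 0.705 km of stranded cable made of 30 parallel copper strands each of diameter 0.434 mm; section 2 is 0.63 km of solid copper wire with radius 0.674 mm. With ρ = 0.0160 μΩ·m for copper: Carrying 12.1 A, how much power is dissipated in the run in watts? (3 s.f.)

1410 W

ρ = 0.0160 μΩ·m = 1.60×10^-8 Ω·m
Section 1: A_strand = π(2.1700e-04)² = 1.479e-07 m²; R₁ = ρL/(N·A_s) = (1.60×10^-8)(705)/(30×1.479e-07) = 2.542 Ω
Section 2: A = πr² = π(6.7400e-04 m)² = 1.427e-06 m²
R₂ = (1.60×10^-8)(630)/(1.427e-06) = 7.063 Ω
R = R₁ + R₂ = 9.605 Ω
P = I²R = (12.1)² × 9.605 = 1410 W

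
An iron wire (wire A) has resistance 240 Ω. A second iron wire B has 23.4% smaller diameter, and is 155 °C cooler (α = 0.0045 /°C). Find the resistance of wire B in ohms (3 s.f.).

124 Ω

R ∝ ρL/d² with ρ ∝ (1+αΔT), so R_B/R_A = (1 − 23.4/100)⁻² × (1 − 0.0045×155)
= 1.704 × 0.3025 = 0.5155
R_B = 0.5155 × 240 = 124 Ω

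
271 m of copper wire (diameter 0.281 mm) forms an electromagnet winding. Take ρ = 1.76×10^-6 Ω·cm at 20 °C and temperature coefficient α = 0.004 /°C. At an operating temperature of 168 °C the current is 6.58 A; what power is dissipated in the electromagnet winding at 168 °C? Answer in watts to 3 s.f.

ρ = 1.76×10^-6 Ω·cm = 1.76×10^-8 Ω·m
A = π(d/2)² = π(1.4050e-04 m)² = 6.202e-08 m²
R₍20₎ = ρL/A = (1.76×10^-8)(271)/(6.202e-08) = 76.91 Ω
R₍168₎ = R₍20₎(1 + αΔT) = 76.91 × (1 + 0.004×148) = 122.4 Ω
P = I²R = (6.58)² × 122.4 = 5300 W

5300 W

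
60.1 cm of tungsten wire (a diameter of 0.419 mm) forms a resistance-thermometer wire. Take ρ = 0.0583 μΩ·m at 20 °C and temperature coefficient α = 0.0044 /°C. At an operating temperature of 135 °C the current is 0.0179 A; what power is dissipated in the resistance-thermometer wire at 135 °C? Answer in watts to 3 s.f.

1.23×10^-4 W

ρ = 0.0583 μΩ·m = 5.83×10^-8 Ω·m
A = π(d/2)² = π(2.0950e-04 m)² = 1.379e-07 m²
R₍20₎ = ρL/A = (5.83×10^-8)(0.601)/(1.379e-07) = 0.2541 Ω
R₍135₎ = R₍20₎(1 + αΔT) = 0.2541 × (1 + 0.0044×115) = 0.3827 Ω
P = I²R = (0.0179)² × 0.3827 = 1.23×10^-4 W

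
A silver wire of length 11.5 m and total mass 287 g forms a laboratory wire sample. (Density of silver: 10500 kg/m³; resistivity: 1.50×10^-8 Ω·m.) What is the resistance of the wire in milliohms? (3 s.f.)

72.6 mΩ

A = m/(density·L) = 0.287/(10500×11.5) = 2.3768e-06 m²
R = ρL/A = (1.50×10^-8)(11.5)/(2.3768e-06) = 72.6 mΩ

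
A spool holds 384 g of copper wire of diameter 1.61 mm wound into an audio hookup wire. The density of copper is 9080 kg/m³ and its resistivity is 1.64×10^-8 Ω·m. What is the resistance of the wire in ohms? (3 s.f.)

0.167 Ω

A = π(d/2)² = π(8.0500e-04 m)² = 2.0358e-06 m²
L = m/(density·A) = 0.384/(9080×2.0358e-06) = 20.77 m
R = ρL/A = (1.64×10^-8)(20.77)/(2.0358e-06) = 0.167 Ω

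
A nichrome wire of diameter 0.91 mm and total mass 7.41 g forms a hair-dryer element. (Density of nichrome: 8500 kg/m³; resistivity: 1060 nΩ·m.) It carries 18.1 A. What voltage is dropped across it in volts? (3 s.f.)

ρ = 1060 nΩ·m = 1.06×10^-6 Ω·m
A = π(d/2)² = π(4.5500e-04 m)² = 6.5039e-07 m²
L = m/(density·A) = 0.00741/(8500×6.5039e-07) = 1.34 m
R = ρL/A = (1.06×10^-6)(1.34)/(6.5039e-07) = 2.185 Ω
V = IR = 18.1 × 2.185 = 39.5 V

39.5 V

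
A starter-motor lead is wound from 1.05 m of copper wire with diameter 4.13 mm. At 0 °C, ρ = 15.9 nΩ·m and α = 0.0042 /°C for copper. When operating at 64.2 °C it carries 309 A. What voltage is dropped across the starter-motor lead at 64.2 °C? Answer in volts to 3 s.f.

0.489 V

ρ = 15.9 nΩ·m = 1.59×10^-8 Ω·m
A = π(d/2)² = π(2.0650e-03 m)² = 1.340e-05 m²
R₍0₎ = ρL/A = (1.59×10^-8)(1.05)/(1.340e-05) = 0.001246 Ω
R₍64.2₎ = R₍0₎(1 + αΔT) = 0.001246 × (1 + 0.0042×64.2) = 0.001582 Ω
V = IR = 309 × 0.001582 = 0.489 V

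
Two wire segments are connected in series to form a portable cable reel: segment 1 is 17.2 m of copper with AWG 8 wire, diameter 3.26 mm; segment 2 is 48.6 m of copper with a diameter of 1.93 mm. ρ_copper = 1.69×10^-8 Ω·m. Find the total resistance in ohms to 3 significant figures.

Segment 1: A = π(3.26/2 mm)² = π(1.6300e-03 m)² = 8.347e-06 m²
R₁ = ρL/A = (1.69×10^-8)(17.2)/(8.347e-06) = 0.03482 Ω
Segment 2: A = π(d/2)² = π(9.6500e-04 m)² = 2.926e-06 m²
R₂ = (1.69×10^-8)(48.6)/(2.926e-06) = 0.2807 Ω
R = R₁ + R₂ = 0.316 Ω

0.316 Ω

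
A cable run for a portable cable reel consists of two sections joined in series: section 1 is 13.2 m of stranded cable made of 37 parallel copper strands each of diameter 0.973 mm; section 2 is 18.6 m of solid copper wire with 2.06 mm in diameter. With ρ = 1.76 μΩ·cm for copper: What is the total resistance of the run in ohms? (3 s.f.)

0.107 Ω

ρ = 1.76 μΩ·cm = 1.76×10^-8 Ω·m
Section 1: A_strand = π(4.8650e-04)² = 7.436e-07 m²; R₁ = ρL/(N·A_s) = (1.76×10^-8)(13.2)/(37×7.436e-07) = 0.008444 Ω
Section 2: A = π(d/2)² = π(1.0300e-03 m)² = 3.333e-06 m²
R₂ = (1.76×10^-8)(18.6)/(3.333e-06) = 0.09822 Ω
R = R₁ + R₂ = 0.107 Ω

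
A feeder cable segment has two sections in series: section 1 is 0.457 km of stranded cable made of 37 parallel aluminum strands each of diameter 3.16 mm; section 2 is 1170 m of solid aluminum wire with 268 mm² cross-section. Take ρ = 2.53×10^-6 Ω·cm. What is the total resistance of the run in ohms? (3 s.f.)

ρ = 2.53×10^-6 Ω·cm = 2.53×10^-8 Ω·m
Section 1: A_strand = π(1.5800e-03)² = 7.843e-06 m²; R₁ = ρL/(N·A_s) = (2.53×10^-8)(457)/(37×7.843e-06) = 0.03984 Ω
Section 2: A = 268 mm² = 2.680e-04 m²
R₂ = (2.53×10^-8)(1170)/(2.680e-04) = 0.1105 Ω
R = R₁ + R₂ = 0.150 Ω

0.150 Ω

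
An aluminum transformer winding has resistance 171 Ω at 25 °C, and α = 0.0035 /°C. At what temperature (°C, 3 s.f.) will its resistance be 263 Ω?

R = R₀(1 + α(T − T₀)) ⇒ T = T₀ + (R/R₀ − 1)/α
T = 25 + (263/171 − 1)/0.0035 = 25 + (0.538)/0.0035 = 179 °C

179 °C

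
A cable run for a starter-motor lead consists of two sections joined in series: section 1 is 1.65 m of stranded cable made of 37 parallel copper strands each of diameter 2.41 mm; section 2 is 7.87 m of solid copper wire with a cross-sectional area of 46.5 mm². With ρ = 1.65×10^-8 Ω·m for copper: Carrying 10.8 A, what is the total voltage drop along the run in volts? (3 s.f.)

Section 1: A_strand = π(1.2050e-03)² = 4.562e-06 m²; R₁ = ρL/(N·A_s) = (1.65×10^-8)(1.65)/(37×4.562e-06) = 1.613×10^-4 Ω
Section 2: A = 46.5 mm² = 4.650e-05 m²
R₂ = (1.65×10^-8)(7.87)/(4.650e-05) = 0.002793 Ω
R = R₁ + R₂ = 0.002954 Ω
V = IR = 10.8 × 0.002954 = 0.0319 V

0.0319 V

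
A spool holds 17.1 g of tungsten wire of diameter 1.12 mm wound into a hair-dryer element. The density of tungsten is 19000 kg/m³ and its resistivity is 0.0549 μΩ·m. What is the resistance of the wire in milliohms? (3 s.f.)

ρ = 0.0549 μΩ·m = 5.49×10^-8 Ω·m
A = π(d/2)² = π(5.6000e-04 m)² = 9.8520e-07 m²
L = m/(density·A) = 0.0171/(19000×9.8520e-07) = 0.9135 m
R = ρL/A = (5.49×10^-8)(0.9135)/(9.8520e-07) = 50.9 mΩ

50.9 mΩ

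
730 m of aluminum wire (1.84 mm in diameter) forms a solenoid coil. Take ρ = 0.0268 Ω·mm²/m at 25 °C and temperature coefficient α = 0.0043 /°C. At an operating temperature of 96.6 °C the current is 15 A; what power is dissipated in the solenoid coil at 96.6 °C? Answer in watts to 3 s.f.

ρ = 0.0268 Ω·mm²/m = 2.68×10^-8 Ω·m
A = π(d/2)² = π(9.2000e-04 m)² = 2.659e-06 m²
R₍25₎ = ρL/A = (2.68×10^-8)(730)/(2.659e-06) = 7.358 Ω
R₍96.6₎ = R₍25₎(1 + αΔT) = 7.358 × (1 + 0.0043×71.6) = 9.623 Ω
P = I²R = (15)² × 9.623 = 2170 W

2170 W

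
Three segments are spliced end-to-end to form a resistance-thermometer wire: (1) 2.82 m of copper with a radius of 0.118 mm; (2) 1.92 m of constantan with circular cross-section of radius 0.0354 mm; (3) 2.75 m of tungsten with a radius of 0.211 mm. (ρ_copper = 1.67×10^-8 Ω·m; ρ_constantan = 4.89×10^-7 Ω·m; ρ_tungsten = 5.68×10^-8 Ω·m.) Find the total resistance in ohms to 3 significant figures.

Seg 1: A = πr² = π(1.1800e-04 m)² = 4.374e-08 m²
R_1 = (1.67×10^-8)(2.82)/(4.374e-08) = 1.077 Ω
Seg 2: A = πr² = π(3.5400e-05 m)² = 3.937e-09 m²
R_2 = (4.89×10^-7)(1.92)/(3.937e-09) = 238.5 Ω
Seg 3: A = πr² = π(2.1100e-04 m)² = 1.399e-07 m²
R_3 = (5.68×10^-8)(2.75)/(1.399e-07) = 1.117 Ω
R_total = R_1 + R_2 + R_3 = 241 Ω

241 Ω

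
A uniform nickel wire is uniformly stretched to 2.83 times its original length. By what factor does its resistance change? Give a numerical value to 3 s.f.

8.01

Volume constant ⇒ A' = A/k with k = 2.83. R' = ρ(kL)/(A/k) = k²R.
Factor = 8.01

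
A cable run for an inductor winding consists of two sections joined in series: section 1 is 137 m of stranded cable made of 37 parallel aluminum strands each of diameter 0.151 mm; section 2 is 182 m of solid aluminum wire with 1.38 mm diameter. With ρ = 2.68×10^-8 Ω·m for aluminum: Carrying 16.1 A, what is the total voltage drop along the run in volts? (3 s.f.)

142 V

Section 1: A_strand = π(7.5500e-05)² = 1.791e-08 m²; R₁ = ρL/(N·A_s) = (2.68×10^-8)(137)/(37×1.791e-08) = 5.541 Ω
Section 2: A = π(d/2)² = π(6.9000e-04 m)² = 1.496e-06 m²
R₂ = (2.68×10^-8)(182)/(1.496e-06) = 3.261 Ω
R = R₁ + R₂ = 8.802 Ω
V = IR = 16.1 × 8.802 = 142 V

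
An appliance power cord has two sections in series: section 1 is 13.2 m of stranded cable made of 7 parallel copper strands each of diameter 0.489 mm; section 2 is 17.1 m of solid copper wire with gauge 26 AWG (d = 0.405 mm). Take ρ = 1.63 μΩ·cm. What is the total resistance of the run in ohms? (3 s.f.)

2.33 Ω

ρ = 1.63 μΩ·cm = 1.63×10^-8 Ω·m
Section 1: A_strand = π(2.4450e-04)² = 1.878e-07 m²; R₁ = ρL/(N·A_s) = (1.63×10^-8)(13.2)/(7×1.878e-07) = 0.1637 Ω
Section 2: A = π(0.405/2 mm)² = π(2.0250e-04 m)² = 1.288e-07 m²
R₂ = (1.63×10^-8)(17.1)/(1.288e-07) = 2.164 Ω
R = R₁ + R₂ = 2.33 Ω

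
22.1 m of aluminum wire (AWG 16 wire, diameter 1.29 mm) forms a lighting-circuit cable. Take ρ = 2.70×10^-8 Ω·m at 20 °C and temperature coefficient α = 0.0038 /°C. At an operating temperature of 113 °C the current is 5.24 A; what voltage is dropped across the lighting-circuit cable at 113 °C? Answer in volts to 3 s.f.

3.24 V

A = π(1.29/2 mm)² = π(6.4500e-04 m)² = 1.307e-06 m²
R₍20₎ = ρL/A = (2.70×10^-8)(22.1)/(1.307e-06) = 0.4565 Ω
R₍113₎ = R₍20₎(1 + αΔT) = 0.4565 × (1 + 0.0038×93) = 0.6179 Ω
V = IR = 5.24 × 0.6179 = 3.24 V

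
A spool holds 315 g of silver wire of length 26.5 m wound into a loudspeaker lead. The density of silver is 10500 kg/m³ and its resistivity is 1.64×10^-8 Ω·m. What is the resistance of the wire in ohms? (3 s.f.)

A = m/(density·L) = 0.315/(10500×26.5) = 1.1321e-06 m²
R = ρL/A = (1.64×10^-8)(26.5)/(1.1321e-06) = 0.384 Ω

0.384 Ω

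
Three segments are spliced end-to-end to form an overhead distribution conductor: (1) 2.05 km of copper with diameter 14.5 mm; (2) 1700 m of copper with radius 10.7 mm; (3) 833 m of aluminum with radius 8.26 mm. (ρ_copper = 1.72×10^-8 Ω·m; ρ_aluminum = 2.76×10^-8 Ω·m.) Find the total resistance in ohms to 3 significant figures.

Seg 1: A = π(d/2)² = π(7.2500e-03 m)² = 1.651e-04 m²
R_1 = (1.72×10^-8)(2050)/(1.651e-04) = 0.2135 Ω
Seg 2: A = πr² = π(1.0700e-02 m)² = 3.597e-04 m²
R_2 = (1.72×10^-8)(1700)/(3.597e-04) = 0.08129 Ω
Seg 3: A = πr² = π(8.2600e-03 m)² = 2.143e-04 m²
R_3 = (2.76×10^-8)(833)/(2.143e-04) = 0.1073 Ω
R_total = R_1 + R_2 + R_3 = 0.402 Ω

0.402 Ω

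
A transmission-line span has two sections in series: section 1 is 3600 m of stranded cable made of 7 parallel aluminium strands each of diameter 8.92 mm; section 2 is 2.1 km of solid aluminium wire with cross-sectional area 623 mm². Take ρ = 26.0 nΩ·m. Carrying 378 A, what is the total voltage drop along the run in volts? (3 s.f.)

ρ = 26.0 nΩ·m = 2.60×10^-8 Ω·m
Section 1: A_strand = π(4.4600e-03)² = 6.249e-05 m²; R₁ = ρL/(N·A_s) = (2.60×10^-8)(3600)/(7×6.249e-05) = 0.214 Ω
Section 2: A = 623 mm² = 6.230e-04 m²
R₂ = (2.60×10^-8)(2100)/(6.230e-04) = 0.08764 Ω
R = R₁ + R₂ = 0.3016 Ω
V = IR = 378 × 0.3016 = 114 V

114 V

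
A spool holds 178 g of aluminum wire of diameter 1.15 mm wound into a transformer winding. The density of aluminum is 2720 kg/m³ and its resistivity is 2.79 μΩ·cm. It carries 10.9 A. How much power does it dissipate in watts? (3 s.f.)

ρ = 2.79 μΩ·cm = 2.79×10^-8 Ω·m
A = π(d/2)² = π(5.7500e-04 m)² = 1.0387e-06 m²
L = m/(density·A) = 0.178/(2720×1.0387e-06) = 63 m
R = ρL/A = (2.79×10^-8)(63)/(1.0387e-06) = 1.692 Ω
P = I²R = (10.9)² × 1.692 = 201 W

201 W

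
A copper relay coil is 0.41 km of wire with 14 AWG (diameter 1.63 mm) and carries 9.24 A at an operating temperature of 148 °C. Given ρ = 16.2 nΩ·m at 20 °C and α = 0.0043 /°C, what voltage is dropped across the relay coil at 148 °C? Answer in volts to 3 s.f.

ρ = 16.2 nΩ·m = 1.62×10^-8 Ω·m
A = π(1.63/2 mm)² = π(8.1500e-04 m)² = 2.087e-06 m²
R₍20₎ = ρL/A = (1.62×10^-8)(410)/(2.087e-06) = 3.183 Ω
R₍148₎ = R₍20₎(1 + αΔT) = 3.183 × (1 + 0.0043×128) = 4.935 Ω
V = IR = 9.24 × 4.935 = 45.6 V

45.6 V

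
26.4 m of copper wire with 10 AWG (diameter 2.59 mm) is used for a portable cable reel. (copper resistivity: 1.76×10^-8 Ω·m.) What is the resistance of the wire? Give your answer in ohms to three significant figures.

A = π(2.59/2 mm)² = π(1.2950e-03 m)² = 5.269e-06 m²
R = ρL/A = (1.76×10^-8)(26.4 m)/(5.269e-06 m²) = 0.0882 Ω

0.0882 Ω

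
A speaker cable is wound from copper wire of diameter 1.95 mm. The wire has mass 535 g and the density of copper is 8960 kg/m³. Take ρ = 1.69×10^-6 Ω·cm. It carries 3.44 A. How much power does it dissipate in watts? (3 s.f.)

1.34 W

ρ = 1.69×10^-6 Ω·cm = 1.69×10^-8 Ω·m
A = π(d/2)² = π(9.7500e-04 m)² = 2.9865e-06 m²
L = m/(density·A) = 0.535/(8960×2.9865e-06) = 19.99 m
R = ρL/A = (1.69×10^-8)(19.99)/(2.9865e-06) = 0.1131 Ω
P = I²R = (3.44)² × 0.1131 = 1.34 W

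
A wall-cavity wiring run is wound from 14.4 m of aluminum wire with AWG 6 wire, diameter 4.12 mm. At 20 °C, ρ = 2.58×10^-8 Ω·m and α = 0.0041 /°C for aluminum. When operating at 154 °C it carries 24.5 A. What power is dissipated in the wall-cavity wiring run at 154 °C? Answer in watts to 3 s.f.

25.9 W

A = π(4.12/2 mm)² = π(2.0600e-03 m)² = 1.333e-05 m²
R₍20₎ = ρL/A = (2.58×10^-8)(14.4)/(1.333e-05) = 0.02787 Ω
R₍154₎ = R₍20₎(1 + αΔT) = 0.02787 × (1 + 0.0041×134) = 0.04318 Ω
P = I²R = (24.5)² × 0.04318 = 25.9 W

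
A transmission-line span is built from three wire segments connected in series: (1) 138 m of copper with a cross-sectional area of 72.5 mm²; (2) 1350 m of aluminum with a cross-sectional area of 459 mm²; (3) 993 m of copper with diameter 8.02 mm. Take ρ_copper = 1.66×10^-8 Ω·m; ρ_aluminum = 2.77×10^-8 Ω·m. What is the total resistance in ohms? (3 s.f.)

0.439 Ω

Seg 1: A = 72.5 mm² = 7.250e-05 m²
R_1 = (1.66×10^-8)(138)/(7.250e-05) = 0.0316 Ω
Seg 2: A = 459 mm² = 4.590e-04 m²
R_2 = (2.77×10^-8)(1350)/(4.590e-04) = 0.08147 Ω
Seg 3: A = π(d/2)² = π(4.0100e-03 m)² = 5.052e-05 m²
R_3 = (1.66×10^-8)(993)/(5.052e-05) = 0.3263 Ω
R_total = R_1 + R_2 + R_3 = 0.439 Ω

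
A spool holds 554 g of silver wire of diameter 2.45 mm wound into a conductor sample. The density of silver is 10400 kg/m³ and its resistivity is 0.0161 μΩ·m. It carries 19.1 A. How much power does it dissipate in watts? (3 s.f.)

14.1 W

ρ = 0.0161 μΩ·m = 1.61×10^-8 Ω·m
A = π(d/2)² = π(1.2250e-03 m)² = 4.7144e-06 m²
L = m/(density·A) = 0.554/(10400×4.7144e-06) = 11.3 m
R = ρL/A = (1.61×10^-8)(11.3)/(4.7144e-06) = 0.03859 Ω
P = I²R = (19.1)² × 0.03859 = 14.1 W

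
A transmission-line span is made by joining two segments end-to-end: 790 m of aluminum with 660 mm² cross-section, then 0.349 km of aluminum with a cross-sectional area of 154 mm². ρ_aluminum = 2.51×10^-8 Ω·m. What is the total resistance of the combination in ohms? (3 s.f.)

Segment 1: A = 660 mm² = 6.600e-04 m²
R₁ = ρL/A = (2.51×10^-8)(790)/(6.600e-04) = 0.03004 Ω
Segment 2: A = 154 mm² = 1.540e-04 m²
R₂ = (2.51×10^-8)(349)/(1.540e-04) = 0.05688 Ω
R = R₁ + R₂ = 0.0869 Ω

0.0869 Ω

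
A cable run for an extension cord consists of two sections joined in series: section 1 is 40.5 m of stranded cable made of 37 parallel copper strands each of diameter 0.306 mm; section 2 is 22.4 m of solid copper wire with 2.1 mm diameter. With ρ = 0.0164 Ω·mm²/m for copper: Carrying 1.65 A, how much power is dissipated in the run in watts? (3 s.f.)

0.953 W

ρ = 0.0164 Ω·mm²/m = 1.64×10^-8 Ω·m
Section 1: A_strand = π(1.5300e-04)² = 7.354e-08 m²; R₁ = ρL/(N·A_s) = (1.64×10^-8)(40.5)/(37×7.354e-08) = 0.2441 Ω
Section 2: A = π(d/2)² = π(1.0500e-03 m)² = 3.464e-06 m²
R₂ = (1.64×10^-8)(22.4)/(3.464e-06) = 0.1061 Ω
R = R₁ + R₂ = 0.3502 Ω
P = I²R = (1.65)² × 0.3502 = 0.953 W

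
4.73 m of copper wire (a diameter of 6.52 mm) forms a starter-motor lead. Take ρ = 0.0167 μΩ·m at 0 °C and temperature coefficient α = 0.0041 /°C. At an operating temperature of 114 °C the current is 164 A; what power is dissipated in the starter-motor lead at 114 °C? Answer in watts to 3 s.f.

ρ = 0.0167 μΩ·m = 1.67×10^-8 Ω·m
A = π(d/2)² = π(3.2600e-03 m)² = 3.339e-05 m²
R₍0₎ = ρL/A = (1.67×10^-8)(4.73)/(3.339e-05) = 0.002366 Ω
R₍114₎ = R₍0₎(1 + αΔT) = 0.002366 × (1 + 0.0041×114) = 0.003472 Ω
P = I²R = (164)² × 0.003472 = 93.4 W

93.4 W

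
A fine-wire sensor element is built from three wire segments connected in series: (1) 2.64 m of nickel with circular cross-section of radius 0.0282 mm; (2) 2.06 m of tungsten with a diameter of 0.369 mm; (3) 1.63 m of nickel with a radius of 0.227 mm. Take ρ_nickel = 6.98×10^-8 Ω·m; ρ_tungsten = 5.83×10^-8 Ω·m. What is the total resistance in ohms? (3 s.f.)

75.6 Ω

Seg 1: A = πr² = π(2.8200e-05 m)² = 2.498e-09 m²
R_1 = (6.98×10^-8)(2.64)/(2.498e-09) = 73.76 Ω
Seg 2: A = π(d/2)² = π(1.8450e-04 m)² = 1.069e-07 m²
R_2 = (5.83×10^-8)(2.06)/(1.069e-07) = 1.123 Ω
Seg 3: A = πr² = π(2.2700e-04 m)² = 1.619e-07 m²
R_3 = (6.98×10^-8)(1.63)/(1.619e-07) = 0.7028 Ω
R_total = R_1 + R_2 + R_3 = 75.6 Ω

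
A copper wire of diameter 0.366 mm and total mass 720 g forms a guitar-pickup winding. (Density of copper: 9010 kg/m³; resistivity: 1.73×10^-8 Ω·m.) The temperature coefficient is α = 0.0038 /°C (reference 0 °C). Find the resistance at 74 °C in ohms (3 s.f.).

160 Ω

A = π(d/2)² = π(1.8300e-04 m)² = 1.0521e-07 m²
L = m/(density·A) = 0.72/(9010×1.0521e-07) = 759.5 m
R = ρL/A = (1.73×10^-8)(759.5)/(1.0521e-07) = 124.9 Ω
R(74 °C) = 124.9 × (1 + 0.0038×74) = 160 Ω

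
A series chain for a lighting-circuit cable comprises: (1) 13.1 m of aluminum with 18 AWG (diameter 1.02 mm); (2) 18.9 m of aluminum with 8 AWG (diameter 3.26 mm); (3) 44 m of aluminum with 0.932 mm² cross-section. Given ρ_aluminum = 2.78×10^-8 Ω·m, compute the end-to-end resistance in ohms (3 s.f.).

1.82 Ω

Seg 1: A = π(1.02/2 mm)² = π(5.1000e-04 m)² = 8.171e-07 m²
R_1 = (2.78×10^-8)(13.1)/(8.171e-07) = 0.4457 Ω
Seg 2: A = π(3.26/2 mm)² = π(1.6300e-03 m)² = 8.347e-06 m²
R_2 = (2.78×10^-8)(18.9)/(8.347e-06) = 0.06295 Ω
Seg 3: A = 0.932 mm² = 9.320e-07 m²
R_3 = (2.78×10^-8)(44)/(9.320e-07) = 1.312 Ω
R_total = R_1 + R_2 + R_3 = 1.82 Ω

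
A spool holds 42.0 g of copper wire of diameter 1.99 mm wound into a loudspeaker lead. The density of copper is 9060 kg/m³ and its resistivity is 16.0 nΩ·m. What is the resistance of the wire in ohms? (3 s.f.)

0.00767 Ω

ρ = 16.0 nΩ·m = 1.60×10^-8 Ω·m
A = π(d/2)² = π(9.9500e-04 m)² = 3.1103e-06 m²
L = m/(density·A) = 0.042/(9060×3.1103e-06) = 1.49 m
R = ρL/A = (1.60×10^-8)(1.49)/(3.1103e-06) = 0.00767 Ω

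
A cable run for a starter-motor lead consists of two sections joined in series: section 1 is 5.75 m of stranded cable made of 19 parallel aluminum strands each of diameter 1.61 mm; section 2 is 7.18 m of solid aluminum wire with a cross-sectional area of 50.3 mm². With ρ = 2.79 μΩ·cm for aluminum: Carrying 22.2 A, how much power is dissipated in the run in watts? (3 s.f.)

ρ = 2.79 μΩ·cm = 2.79×10^-8 Ω·m
Section 1: A_strand = π(8.0500e-04)² = 2.036e-06 m²; R₁ = ρL/(N·A_s) = (2.79×10^-8)(5.75)/(19×2.036e-06) = 0.004147 Ω
Section 2: A = 50.3 mm² = 5.030e-05 m²
R₂ = (2.79×10^-8)(7.18)/(5.030e-05) = 0.003983 Ω
R = R₁ + R₂ = 0.00813 Ω
P = I²R = (22.2)² × 0.00813 = 4.01 W

4.01 W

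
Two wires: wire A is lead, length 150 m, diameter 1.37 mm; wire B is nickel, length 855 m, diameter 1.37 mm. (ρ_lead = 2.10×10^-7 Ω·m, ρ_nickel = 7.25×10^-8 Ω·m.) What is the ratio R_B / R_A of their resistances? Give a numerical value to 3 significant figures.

R ∝ ρL/d², so R_B/R_A = (ρ_B/ρ_A) × (L_B/L_A)
= (7.25×10^-8/2.10×10^-7) × (855/150) = 1.97

1.97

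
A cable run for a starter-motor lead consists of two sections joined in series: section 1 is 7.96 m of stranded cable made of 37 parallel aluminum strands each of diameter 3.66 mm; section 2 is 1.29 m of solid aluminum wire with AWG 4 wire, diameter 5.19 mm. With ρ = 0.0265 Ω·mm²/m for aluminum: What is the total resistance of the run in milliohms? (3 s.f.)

ρ = 0.0265 Ω·mm²/m = 2.65×10^-8 Ω·m
Section 1: A_strand = π(1.8300e-03)² = 1.052e-05 m²; R₁ = ρL/(N·A_s) = (2.65×10^-8)(7.96)/(37×1.052e-05) = 5.419×10^-4 Ω
Section 2: A = π(5.19/2 mm)² = π(2.5950e-03 m)² = 2.116e-05 m²
R₂ = (2.65×10^-8)(1.29)/(2.116e-05) = 0.001616 Ω
R = R₁ + R₂ = 2.16 mΩ

2.16 mΩ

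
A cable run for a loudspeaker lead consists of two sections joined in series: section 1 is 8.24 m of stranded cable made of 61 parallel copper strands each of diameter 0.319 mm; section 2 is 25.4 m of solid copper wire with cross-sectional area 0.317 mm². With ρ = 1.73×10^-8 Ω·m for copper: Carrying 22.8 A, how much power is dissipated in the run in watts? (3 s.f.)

Section 1: A_strand = π(1.5950e-04)² = 7.992e-08 m²; R₁ = ρL/(N·A_s) = (1.73×10^-8)(8.24)/(61×7.992e-08) = 0.02924 Ω
Section 2: A = 0.317 mm² = 3.170e-07 m²
R₂ = (1.73×10^-8)(25.4)/(3.170e-07) = 1.386 Ω
R = R₁ + R₂ = 1.415 Ω
P = I²R = (22.8)² × 1.415 = 736 W

736 W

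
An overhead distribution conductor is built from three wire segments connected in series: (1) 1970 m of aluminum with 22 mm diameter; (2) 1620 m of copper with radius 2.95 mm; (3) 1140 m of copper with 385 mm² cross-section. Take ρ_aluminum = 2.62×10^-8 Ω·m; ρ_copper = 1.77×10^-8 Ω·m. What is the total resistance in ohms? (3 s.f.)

Seg 1: A = π(d/2)² = π(1.1000e-02 m)² = 3.801e-04 m²
R_1 = (2.62×10^-8)(1970)/(3.801e-04) = 0.1358 Ω
Seg 2: A = πr² = π(2.9500e-03 m)² = 2.734e-05 m²
R_2 = (1.77×10^-8)(1620)/(2.734e-05) = 1.049 Ω
Seg 3: A = 385 mm² = 3.850e-04 m²
R_3 = (1.77×10^-8)(1140)/(3.850e-04) = 0.05241 Ω
R_total = R_1 + R_2 + R_3 = 1.24 Ω

1.24 Ω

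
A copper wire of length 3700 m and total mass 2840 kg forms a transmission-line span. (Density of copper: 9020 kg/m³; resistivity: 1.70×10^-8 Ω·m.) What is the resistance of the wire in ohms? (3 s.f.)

0.739 Ω

A = m/(density·L) = 2840/(9020×3700) = 8.5096e-05 m²
R = ρL/A = (1.70×10^-8)(3700)/(8.5096e-05) = 0.739 Ω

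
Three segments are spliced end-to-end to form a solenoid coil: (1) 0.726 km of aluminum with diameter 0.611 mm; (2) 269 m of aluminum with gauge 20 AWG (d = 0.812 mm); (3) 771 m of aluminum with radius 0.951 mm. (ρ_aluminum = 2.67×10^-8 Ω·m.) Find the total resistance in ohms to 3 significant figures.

87.2 Ω

Seg 1: A = π(d/2)² = π(3.0550e-04 m)² = 2.932e-07 m²
R_1 = (2.67×10^-8)(726)/(2.932e-07) = 66.11 Ω
Seg 2: A = π(0.812/2 mm)² = π(4.0600e-04 m)² = 5.178e-07 m²
R_2 = (2.67×10^-8)(269)/(5.178e-07) = 13.87 Ω
Seg 3: A = πr² = π(9.5100e-04 m)² = 2.841e-06 m²
R_3 = (2.67×10^-8)(771)/(2.841e-06) = 7.245 Ω
R_total = R_1 + R_2 + R_3 = 87.2 Ω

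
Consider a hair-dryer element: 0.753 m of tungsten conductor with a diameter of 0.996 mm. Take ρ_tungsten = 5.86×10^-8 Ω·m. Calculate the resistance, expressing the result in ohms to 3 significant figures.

0.0566 Ω

A = π(d/2)² = π(4.9800e-04 m)² = 7.791e-07 m²
R = ρL/A = (5.86×10^-8)(0.753 m)/(7.791e-07 m²) = 0.0566 Ω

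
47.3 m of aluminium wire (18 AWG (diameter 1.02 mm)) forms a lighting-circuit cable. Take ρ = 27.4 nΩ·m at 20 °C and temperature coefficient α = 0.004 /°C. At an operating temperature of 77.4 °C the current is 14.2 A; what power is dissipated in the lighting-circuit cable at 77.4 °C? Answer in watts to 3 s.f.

ρ = 27.4 nΩ·m = 2.74×10^-8 Ω·m
A = π(1.02/2 mm)² = π(5.1000e-04 m)² = 8.171e-07 m²
R₍20₎ = ρL/A = (2.74×10^-8)(47.3)/(8.171e-07) = 1.586 Ω
R₍77.4₎ = R₍20₎(1 + αΔT) = 1.586 × (1 + 0.004×57.4) = 1.95 Ω
P = I²R = (14.2)² × 1.95 = 393 W

393 W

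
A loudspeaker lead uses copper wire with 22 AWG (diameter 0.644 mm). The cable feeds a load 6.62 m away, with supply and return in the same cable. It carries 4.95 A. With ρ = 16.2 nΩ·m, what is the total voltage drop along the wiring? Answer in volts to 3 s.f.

ρ = 16.2 nΩ·m = 1.62×10^-8 Ω·m
A = π(0.644/2 mm)² = π(3.2200e-04 m)² = 3.257e-07 m²
Total conductor length (both ways) L = 2 × 6.62 = 13.24 m
R = ρL/A = (1.62×10^-8)(13.24)/(3.257e-07) = 0.6585 Ω
V = IR = 4.95 × 0.6585 = 3.26 V

3.26 V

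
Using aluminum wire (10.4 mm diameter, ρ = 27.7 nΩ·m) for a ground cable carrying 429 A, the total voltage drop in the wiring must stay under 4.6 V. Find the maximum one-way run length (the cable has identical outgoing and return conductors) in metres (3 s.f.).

16.4 m

ρ = 27.7 nΩ·m = 2.77×10^-8 Ω·m
A = π(d/2)² = π(5.2000e-03 m)² = 8.495e-05 m²
L_max = V_max·A/(2·ρI) = (4.6)(8.495e-05)/(2×2.77×10^-8×429) = 16.4 m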